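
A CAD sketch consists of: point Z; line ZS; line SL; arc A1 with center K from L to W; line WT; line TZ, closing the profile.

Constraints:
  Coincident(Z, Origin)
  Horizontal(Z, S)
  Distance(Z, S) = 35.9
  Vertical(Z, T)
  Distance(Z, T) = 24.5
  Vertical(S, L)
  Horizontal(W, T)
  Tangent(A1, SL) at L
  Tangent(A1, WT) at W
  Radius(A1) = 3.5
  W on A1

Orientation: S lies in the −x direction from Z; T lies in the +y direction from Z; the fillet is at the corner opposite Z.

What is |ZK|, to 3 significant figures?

38.6

ZT is vertical with |ZT| = 24.5 and T on the +y side, so T = (0.00, 24.5). The virtual corner opposite Z is at (-35.9, 24.5). Tangency of A1 to SL means the radius KL is perpendicular to SL and since A1 is tangent to WT there, KW ⟂ WT, with radius 3.5, so the center K sits 3.5 in from both sides at K = (-32.4, 21.0). Then |ZK| = |K − Z| = 38.6.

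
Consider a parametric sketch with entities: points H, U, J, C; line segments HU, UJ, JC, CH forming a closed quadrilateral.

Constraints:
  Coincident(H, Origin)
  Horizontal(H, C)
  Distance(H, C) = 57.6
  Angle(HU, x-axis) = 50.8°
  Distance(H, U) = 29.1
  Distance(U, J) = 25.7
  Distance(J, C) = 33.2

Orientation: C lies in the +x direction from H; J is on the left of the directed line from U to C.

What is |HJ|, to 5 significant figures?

52.368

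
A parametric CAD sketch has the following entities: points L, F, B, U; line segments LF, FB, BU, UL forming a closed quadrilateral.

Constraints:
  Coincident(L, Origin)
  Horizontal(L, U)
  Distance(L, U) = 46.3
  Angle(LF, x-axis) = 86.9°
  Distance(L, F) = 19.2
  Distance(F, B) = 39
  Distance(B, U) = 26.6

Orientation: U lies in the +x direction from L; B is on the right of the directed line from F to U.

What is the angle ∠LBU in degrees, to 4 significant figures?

121.4°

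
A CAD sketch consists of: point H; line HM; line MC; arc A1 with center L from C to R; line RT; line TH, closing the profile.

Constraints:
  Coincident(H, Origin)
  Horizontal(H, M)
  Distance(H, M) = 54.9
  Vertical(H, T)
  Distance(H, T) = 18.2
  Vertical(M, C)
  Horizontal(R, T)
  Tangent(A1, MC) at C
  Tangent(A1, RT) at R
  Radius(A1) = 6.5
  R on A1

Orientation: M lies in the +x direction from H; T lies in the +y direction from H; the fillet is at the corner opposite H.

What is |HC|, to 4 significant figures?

56.13

H is at the origin; HM is horizontal with |HM| = 54.9 and M on the +x side, so M = (54.90, 0.000). H and T share the same x with |HT| = 18.2 and T on the +y side, so T = (0.000, 18.20). The virtual corner opposite H is at (54.90, 18.20). Since A1 is tangent to MC there, LC ⟂ MC and since A1 is tangent to RT there, LR ⟂ RT, with radius 6.5, so the center L sits 6.5 in from both sides at L = (48.40, 11.70). That places the tangent points at C = (54.90, 11.70) on MC and R = (48.40, 18.20) on RT. Then |HC| = |C − H| = 56.13.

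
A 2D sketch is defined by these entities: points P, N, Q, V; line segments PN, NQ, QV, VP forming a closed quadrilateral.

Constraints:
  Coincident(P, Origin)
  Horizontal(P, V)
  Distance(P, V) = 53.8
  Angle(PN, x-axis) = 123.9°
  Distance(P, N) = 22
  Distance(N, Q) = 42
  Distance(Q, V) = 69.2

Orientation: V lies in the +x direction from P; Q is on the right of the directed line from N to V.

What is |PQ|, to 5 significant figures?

26.239

Checks: |NQ| = 42.00 ✓; |QV| = 69.20 ✓.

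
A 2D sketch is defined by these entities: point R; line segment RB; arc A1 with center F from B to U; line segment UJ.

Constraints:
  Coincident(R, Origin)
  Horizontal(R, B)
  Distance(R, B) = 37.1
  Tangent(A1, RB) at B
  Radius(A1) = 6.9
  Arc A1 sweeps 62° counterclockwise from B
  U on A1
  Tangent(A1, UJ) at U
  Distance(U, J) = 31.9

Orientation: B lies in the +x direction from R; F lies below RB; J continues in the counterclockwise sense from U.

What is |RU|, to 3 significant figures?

31.2

R is at the origin; RB is horizontal with |RB| = 37.1 and B on the +x side, so B = (37.1, 0.00). Tangency of A1 to RB means the radius FB is perpendicular to RB, so F = B + (0, -6.9) = (37.1, -6.90). On A1, B sits at bearing 90° from F; a 62° counterclockwise sweep puts U at bearing 152°, so U = F + 6.9·(cos 152°, sin 152°) = (31.0, -3.66). Then |RU| = |U − R| = 31.2.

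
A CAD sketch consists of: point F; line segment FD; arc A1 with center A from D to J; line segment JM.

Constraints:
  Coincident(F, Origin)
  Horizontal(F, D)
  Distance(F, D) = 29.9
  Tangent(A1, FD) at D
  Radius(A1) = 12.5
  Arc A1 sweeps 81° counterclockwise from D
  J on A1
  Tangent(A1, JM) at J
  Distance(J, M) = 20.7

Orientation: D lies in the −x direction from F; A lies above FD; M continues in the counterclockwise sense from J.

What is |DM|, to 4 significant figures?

34.69

F is at the origin; F and D share the same y with |FD| = 29.9 and D on the −x side, so D = (-29.90, 0.000). Tangency of A1 to FD means the radius AD is perpendicular to FD, so A = D + (0, 12.5) = (-29.90, 12.50). On A1, D sits at bearing -90° from A; an 81° counterclockwise sweep puts J at bearing -9°, so J = A + 12.5·(cos -9°, sin -9°) = (-17.55, 10.54). The tangent condition forces AJ to be normal to JM, so JM runs along (−sin -9°, cos -9°); with |JM| = 20.7, M = (-14.32, 30.99). Then |DM| = |M − D| = 34.69.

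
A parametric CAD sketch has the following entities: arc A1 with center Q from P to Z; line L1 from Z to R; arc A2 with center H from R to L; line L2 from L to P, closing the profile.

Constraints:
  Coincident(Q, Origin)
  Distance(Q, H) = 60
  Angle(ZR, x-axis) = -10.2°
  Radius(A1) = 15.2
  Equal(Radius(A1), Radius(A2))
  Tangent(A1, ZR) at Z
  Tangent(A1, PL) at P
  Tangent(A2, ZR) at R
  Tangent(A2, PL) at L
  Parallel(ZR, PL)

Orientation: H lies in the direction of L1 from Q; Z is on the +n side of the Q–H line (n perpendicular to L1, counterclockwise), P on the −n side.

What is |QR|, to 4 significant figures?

61.90

The slot axis is L1's direction at -10.2°, so u = (cos -10.2°, sin -10.2°) = (0.9842, -0.1771) and n = (−sin -10.2°, cos -10.2°) = (0.1771, 0.9842). Q is at the origin and H lies 60.0 along u from Q, so H = 60.0·u = (59.05, -10.63). Tangency of A1 to both parallel lines with radius 15.2 puts Z and P at Q ± 15.2·n: Z = (2.692, 14.96), P = (-2.692, -14.96). Equal radii place R and L the same way about H: R = H + 15.2·n = (61.74, 4.335), L = H − 15.2·n = (56.36, -25.58). Then |QR| = |R − Q| = 61.90.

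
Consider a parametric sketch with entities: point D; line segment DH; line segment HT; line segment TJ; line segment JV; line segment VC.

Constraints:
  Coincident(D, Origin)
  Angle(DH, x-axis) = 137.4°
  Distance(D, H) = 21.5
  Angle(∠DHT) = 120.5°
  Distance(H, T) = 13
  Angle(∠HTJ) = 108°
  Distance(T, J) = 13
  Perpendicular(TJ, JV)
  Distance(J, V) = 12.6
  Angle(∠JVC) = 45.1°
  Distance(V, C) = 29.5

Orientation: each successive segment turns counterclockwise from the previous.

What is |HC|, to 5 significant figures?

20.949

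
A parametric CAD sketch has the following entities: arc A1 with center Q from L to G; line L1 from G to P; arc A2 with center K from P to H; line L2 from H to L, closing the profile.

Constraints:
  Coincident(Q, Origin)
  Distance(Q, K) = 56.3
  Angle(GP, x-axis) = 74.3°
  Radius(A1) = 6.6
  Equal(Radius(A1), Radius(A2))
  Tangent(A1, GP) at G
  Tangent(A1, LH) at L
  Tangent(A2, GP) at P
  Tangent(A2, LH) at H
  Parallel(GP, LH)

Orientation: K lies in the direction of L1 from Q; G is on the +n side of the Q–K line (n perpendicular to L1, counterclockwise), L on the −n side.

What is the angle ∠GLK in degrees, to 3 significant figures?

83.3°

The slot axis is L1's direction at 74.3°, so u = (cos 74.3°, sin 74.3°) = (0.271, 0.963) and n = (−sin 74.3°, cos 74.3°) = (-0.963, 0.271). Q is at the origin and K lies 56.3 along u from Q, so K = 56.3·u = (15.2, 54.2). Tangency of A1 to both parallel lines with radius 6.6 puts G and L at Q ± 6.6·n: G = (-6.35, 1.79), L = (6.35, -1.79). Then cos ∠GLK = LG·LK / (|LG||LK|), giving 83.3°.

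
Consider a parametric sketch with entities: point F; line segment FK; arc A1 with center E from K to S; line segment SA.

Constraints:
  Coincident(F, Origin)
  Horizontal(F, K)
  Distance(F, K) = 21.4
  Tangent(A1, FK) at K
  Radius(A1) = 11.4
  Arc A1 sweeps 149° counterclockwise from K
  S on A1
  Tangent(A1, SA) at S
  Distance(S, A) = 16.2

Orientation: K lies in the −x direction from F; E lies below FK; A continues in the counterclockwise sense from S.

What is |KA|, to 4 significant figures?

30.58

F is at the origin; FK is horizontal with |FK| = 21.4 and K on the −x side, so K = (-21.40, 0.000). Tangency of A1 to FK means the radius EK is perpendicular to FK, so E = K + (0, -11.4) = (-21.40, -11.40). On A1, K sits at bearing 90° from E; a 149° counterclockwise sweep puts S at bearing 239°, so S = E + 11.4·(cos 239°, sin 239°) = (-27.27, -21.17). The tangent condition forces ES to be normal to SA, so SA runs along (−sin 239°, cos 239°); with |SA| = 16.2, A = (-13.39, -29.52). Then |KA| = |A − K| = 30.58.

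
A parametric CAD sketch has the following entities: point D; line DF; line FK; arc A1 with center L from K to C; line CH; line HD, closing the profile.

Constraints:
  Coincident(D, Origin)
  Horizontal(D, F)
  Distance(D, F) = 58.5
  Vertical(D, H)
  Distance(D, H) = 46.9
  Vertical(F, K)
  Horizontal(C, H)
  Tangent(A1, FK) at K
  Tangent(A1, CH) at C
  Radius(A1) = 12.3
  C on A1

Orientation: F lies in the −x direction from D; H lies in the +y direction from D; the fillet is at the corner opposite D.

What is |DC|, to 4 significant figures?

65.83

D is at the origin; DF is horizontal with |DF| = 58.5 and F on the −x side, so F = (-58.50, 0.000). D and H share the same x with |DH| = 46.9 and H on the +y side, so H = (0.000, 46.90). The virtual corner opposite D is at (-58.50, 46.90). A1 meets FK tangentially, so LK is at right angles to FK and A1 meets CH tangentially, so LC is at right angles to CH, with radius 12.3, so the center L sits 12.3 in from both sides at L = (-46.20, 34.60). That places the tangent points at K = (-58.50, 34.60) on FK and C = (-46.20, 46.90) on CH. Then |DC| = |C − D| = 65.83.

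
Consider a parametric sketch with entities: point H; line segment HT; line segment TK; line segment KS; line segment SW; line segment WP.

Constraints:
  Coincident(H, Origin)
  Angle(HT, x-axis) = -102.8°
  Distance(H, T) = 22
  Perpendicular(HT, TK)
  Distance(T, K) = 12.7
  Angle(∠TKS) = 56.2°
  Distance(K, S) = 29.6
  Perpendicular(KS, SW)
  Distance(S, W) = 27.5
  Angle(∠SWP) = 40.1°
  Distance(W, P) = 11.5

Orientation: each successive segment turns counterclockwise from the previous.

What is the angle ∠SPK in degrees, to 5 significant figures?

71.482°

H is at the origin; HT runs at -102.8° with length 22.0, so T = (-4.8741, -21.453). HT is perpendicular to TK, so TK runs at -12.800°; with |TK| = 12.7, K = (7.5103, -24.267). ∠TKS = 56.2° gives KS at 111.00° from the x-axis; with |KS| = 29.6, S = (-3.0974, 3.3670). The perpendicularity gives SW at right angles to KS, so SW runs at -159.00°; with |SW| = 27.5, W = (-28.771, -6.4881). ∠SWP = 40.1° gives WP at -19.100° from the x-axis; with |WP| = 11.5, P = (-17.904, -10.251). Then cos ∠SPK = PS·PK / (|PS||PK|), giving 71.482°.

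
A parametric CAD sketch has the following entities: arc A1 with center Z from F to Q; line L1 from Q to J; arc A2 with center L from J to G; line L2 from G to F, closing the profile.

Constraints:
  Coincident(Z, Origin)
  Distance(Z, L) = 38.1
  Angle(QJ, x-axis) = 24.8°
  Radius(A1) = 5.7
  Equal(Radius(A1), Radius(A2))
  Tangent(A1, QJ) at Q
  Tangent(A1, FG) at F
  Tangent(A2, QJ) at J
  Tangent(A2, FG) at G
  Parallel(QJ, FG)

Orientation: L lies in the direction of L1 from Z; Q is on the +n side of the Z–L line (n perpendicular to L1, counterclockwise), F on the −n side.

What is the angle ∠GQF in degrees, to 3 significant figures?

73.3°

Tangency of A1 to both parallel lines with radius 5.7 puts Q and F at Z ± 5.7·n: Q = (-2.39, 5.17), F = (2.39, -5.17). Equal radii place J and G the same way about L: J = L + 5.7·n = (32.2, 21.2), G = L − 5.7·n = (37.0, 10.8). Then cos ∠GQF = QG·QF / (|QG||QF|), giving 73.3°.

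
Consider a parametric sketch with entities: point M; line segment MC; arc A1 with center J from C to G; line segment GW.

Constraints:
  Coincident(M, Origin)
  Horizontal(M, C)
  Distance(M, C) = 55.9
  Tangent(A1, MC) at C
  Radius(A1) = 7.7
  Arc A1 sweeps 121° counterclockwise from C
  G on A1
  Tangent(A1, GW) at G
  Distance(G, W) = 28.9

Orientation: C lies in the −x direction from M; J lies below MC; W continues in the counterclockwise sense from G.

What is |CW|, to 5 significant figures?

37.368

On A1, C sits at bearing 90° from J; a 121° counterclockwise sweep puts G at bearing 211°, so G = J + 7.7·(cos 211°, sin 211°) = (-62.500, -11.666). Tangency of A1 to GW means the radius JG is perpendicular to GW, so GW runs along (−sin 211°, cos 211°); with |GW| = 28.9, W = (-47.616, -36.438). Then |CW| = |W − C| = 37.368.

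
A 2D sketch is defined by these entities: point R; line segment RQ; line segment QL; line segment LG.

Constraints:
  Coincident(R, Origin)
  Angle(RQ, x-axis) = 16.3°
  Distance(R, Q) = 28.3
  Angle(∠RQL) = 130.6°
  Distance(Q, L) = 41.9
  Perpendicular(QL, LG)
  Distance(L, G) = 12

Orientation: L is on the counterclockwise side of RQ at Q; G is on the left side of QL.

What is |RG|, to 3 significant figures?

61.1

R is at the origin; RQ runs at 16.3° with length 28.3, so Q = 28.3·(cos 16.3°, sin 16.3°) = (27.2, 7.94). ∠RQL = 130.6°, so QL runs at 16.3° + (180° − 130.6°) = 65.7° from the x-axis; with |QL| = 41.9, L = Q + 41.9·(cos 65.7°, sin 65.7°) = (44.4, 46.1). QL ⟂ LG; with |LG| = 12.0 on the left of QL, G = L + 12.0·(-0.911, 0.412) = (33.5, 51.1). Then |RG| = |G − R| = 61.1.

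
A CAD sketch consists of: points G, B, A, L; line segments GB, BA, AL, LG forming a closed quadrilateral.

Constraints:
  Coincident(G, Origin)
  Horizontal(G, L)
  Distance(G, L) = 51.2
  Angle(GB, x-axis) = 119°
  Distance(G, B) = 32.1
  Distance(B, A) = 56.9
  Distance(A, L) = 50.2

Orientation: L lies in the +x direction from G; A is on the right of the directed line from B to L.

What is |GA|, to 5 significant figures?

25.132

G is at the origin; GL is horizontal with |GL| = 51.2 and L in +x, so L = (51.2, 0). GB runs at 119.0° with |GB| = 32.1, so B = (-15.562, 28.075). A is determined by |BA| = 56.9 and |AL| = 50.2 together: it lies at the intersection of circle(B, 56.9) and circle(L, 50.2). With |BL| = 72.425, the foot of the radical line on BL is 41.167 from B and the perpendicular offset is √(56.9² − 41.167²) = 39.280. Taking the right-of-BL solution: A = (7.1586, -24.091).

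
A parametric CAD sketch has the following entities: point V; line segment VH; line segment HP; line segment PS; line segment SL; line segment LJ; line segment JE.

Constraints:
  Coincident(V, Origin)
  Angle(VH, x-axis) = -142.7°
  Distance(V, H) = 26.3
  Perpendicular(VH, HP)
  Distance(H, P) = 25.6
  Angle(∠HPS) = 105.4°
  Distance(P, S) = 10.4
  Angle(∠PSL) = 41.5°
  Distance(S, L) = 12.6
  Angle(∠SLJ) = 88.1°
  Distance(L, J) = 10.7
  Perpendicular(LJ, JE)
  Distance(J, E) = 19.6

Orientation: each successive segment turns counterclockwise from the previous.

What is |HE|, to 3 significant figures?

40.4

V is at the origin; VH runs at -142.7° with length 26.3, so H = (-20.9, -15.9). The perpendicularity gives HP at right angles to VH, so HP runs at -52.7°; with |HP| = 25.6, P = (-5.41, -36.3). ∠HPS = 105.4° gives PS at 21.9° from the x-axis; with |PS| = 10.4, S = (4.24, -32.4). ∠PSL = 41.5° gives SL at 160° from the x-axis; with |SL| = 12.6, L = (-7.63, -28.2). ∠SLJ = 88.1° gives LJ at -108° from the x-axis; with |LJ| = 10.7, J = (-10.9, -38.4). LJ is perpendicular to JE, so JE runs at -17.7°; with |JE| = 19.6, E = (7.79, -44.3). Then |HE| = |E − H| = 40.4.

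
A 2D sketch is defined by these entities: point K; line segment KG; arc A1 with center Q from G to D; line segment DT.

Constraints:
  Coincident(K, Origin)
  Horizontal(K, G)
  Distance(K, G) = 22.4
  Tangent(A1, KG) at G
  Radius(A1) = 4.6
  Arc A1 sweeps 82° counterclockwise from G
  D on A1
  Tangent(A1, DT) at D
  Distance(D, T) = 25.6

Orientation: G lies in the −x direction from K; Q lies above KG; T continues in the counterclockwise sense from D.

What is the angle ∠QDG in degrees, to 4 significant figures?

49.00°

K is at the origin; KG is horizontal with |KG| = 22.4 and G on the −x side, so G = (-22.40, 0.000). The tangent condition forces QG to be normal to KG, so Q = G + (0, 4.6) = (-22.40, 4.600). On A1, G sits at bearing -90° from Q; an 82° counterclockwise sweep puts D at bearing -8°, so D = Q + 4.6·(cos -8°, sin -8°) = (-17.84, 3.960). Then cos ∠QDG = DQ·DG / (|DQ||DG|), giving 49.00°.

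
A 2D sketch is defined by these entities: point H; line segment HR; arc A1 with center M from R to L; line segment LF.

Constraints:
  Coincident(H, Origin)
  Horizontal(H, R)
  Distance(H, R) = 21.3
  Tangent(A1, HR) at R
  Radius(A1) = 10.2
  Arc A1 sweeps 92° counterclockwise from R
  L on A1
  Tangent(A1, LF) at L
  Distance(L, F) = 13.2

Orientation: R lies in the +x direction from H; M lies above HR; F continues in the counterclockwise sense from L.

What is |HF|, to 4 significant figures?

39.08

H is at the origin; H and R share the same y with |HR| = 21.3 and R on the +x side, so R = (21.30, 0.000). The tangent condition forces MR to be normal to HR, so M = R + (0, 10.2) = (21.30, 10.20). On A1, R sits at bearing -90° from M; a 92° counterclockwise sweep puts L at bearing 2°, so L = M + 10.2·(cos 2°, sin 2°) = (31.49, 10.56). The tangent condition forces ML to be normal to LF, so LF runs along (−sin 2°, cos 2°); with |LF| = 13.2, F = (31.03, 23.75). Then |HF| = |F − H| = 39.08.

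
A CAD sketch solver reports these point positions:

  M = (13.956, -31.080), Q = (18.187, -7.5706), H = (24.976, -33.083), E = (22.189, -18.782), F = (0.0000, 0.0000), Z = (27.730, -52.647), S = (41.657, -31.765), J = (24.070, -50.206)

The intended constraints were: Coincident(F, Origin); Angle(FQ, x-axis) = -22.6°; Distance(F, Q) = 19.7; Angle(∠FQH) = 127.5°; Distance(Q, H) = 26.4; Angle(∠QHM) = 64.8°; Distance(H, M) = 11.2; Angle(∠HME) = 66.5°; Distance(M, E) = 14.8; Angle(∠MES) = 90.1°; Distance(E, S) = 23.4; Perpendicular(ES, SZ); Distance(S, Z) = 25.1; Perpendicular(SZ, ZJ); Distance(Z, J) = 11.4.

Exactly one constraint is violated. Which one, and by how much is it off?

Distance(Z, J) = 11.4 — off by 7.00.

F = (0.00, 0.00) ✓; FQ at -22.60° ✓; |FQ| = 19.70 ✓; ∠FQH = 127.5° ✓; |QH| = 26.40 ✓; ∠QHM = 64.80° ✓; |HM| = 11.20 ✓; ∠HME = 66.50° ✓; |ME| = 14.80 ✓; ∠MES = 90.10° ✓; |ES| = 23.40 ✓; ∠(ES, SZ) = 90.00° ✓; |SZ| = 25.10 ✓; ∠(SZ, ZJ) = 90.00° ✓; |ZJ| = 4.399 ✗.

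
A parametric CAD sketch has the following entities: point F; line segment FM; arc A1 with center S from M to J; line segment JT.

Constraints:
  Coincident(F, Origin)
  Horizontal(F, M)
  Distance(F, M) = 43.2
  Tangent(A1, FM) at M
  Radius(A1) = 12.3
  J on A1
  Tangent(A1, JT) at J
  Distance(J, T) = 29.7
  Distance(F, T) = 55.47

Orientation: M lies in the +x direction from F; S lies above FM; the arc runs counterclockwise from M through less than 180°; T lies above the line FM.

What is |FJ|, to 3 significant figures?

56.5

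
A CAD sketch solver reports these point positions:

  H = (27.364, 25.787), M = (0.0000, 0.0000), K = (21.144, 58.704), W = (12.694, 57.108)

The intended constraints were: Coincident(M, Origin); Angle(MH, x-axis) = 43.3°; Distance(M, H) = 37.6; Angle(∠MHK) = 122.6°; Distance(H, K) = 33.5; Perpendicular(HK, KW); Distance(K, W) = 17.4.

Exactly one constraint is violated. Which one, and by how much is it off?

Distance(K, W) = 17.4 — off by 8.80.

M = (0.00, 0.00) ✓; MH at 43.30° ✓; |MH| = 37.60 ✓; ∠MHK = 122.6° ✓; |HK| = 33.50 ✓; ∠(HK, KW) = 90.00° ✓; |KW| = 8.599 ✗.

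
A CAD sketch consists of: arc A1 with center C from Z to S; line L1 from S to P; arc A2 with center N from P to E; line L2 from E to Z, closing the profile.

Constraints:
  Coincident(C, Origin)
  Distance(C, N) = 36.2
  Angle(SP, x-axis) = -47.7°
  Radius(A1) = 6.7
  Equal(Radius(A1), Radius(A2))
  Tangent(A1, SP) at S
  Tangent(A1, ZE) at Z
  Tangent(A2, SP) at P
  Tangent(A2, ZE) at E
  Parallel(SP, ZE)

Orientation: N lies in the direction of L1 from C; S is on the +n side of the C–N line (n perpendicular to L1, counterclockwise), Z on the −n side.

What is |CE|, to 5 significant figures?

36.815

Tangency of A1 to both parallel lines with radius 6.7 puts S and Z at C ± 6.7·n: S = (4.9555, 4.5092), Z = (-4.9555, -4.5092). Equal radii place P and E the same way about N: P = N + 6.7·n = (29.319, -22.265), E = N − 6.7·n = (19.408, -31.284). Then |CE| = |E − C| = 36.815.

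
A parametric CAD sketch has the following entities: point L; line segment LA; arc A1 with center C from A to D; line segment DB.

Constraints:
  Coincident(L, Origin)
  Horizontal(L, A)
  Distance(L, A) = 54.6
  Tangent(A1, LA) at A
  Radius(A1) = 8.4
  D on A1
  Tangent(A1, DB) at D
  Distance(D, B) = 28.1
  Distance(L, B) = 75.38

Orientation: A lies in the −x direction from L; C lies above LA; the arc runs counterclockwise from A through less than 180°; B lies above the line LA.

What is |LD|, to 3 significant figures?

50.2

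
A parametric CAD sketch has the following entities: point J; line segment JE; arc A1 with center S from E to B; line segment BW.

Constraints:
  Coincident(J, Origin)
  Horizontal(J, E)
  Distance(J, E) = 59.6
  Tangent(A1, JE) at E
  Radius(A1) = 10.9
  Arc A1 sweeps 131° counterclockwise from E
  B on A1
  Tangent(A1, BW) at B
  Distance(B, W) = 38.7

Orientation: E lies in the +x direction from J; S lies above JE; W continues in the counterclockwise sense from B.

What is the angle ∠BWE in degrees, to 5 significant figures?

21.040°

J is at the origin; J and E share the same y with |JE| = 59.6 and E on the +x side, so E = (59.600, 0.0000). Tangency of A1 to JE means the radius SE is perpendicular to JE, so S = E + (0, 10.9) = (59.600, 10.900). On A1, E sits at bearing -90° from S; a 131° counterclockwise sweep puts B at bearing 41°, so B = S + 10.9·(cos 41°, sin 41°) = (67.826, 18.051). A1 meets BW tangentially, so SB is at right angles to BW, so BW runs along (−sin 41°, cos 41°); with |BW| = 38.7, W = (42.437, 47.258). Then cos ∠BWE = WB·WE / (|WB||WE|), giving 21.040°.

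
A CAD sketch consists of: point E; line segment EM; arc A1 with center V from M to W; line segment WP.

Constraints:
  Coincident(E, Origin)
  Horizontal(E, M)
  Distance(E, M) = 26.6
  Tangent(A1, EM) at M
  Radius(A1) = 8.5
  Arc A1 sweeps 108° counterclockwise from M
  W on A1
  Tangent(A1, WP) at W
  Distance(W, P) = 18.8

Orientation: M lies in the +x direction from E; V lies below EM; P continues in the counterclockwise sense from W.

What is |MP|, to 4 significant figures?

29.10

On A1, M sits at bearing 90° from V; a 108° counterclockwise sweep puts W at bearing 198°, so W = V + 8.5·(cos 198°, sin 198°) = (18.52, -11.13). Tangency of A1 to WP means the radius VW is perpendicular to WP, so WP runs along (−sin 198°, cos 198°); with |WP| = 18.8, P = (24.33, -29.01). Then |MP| = |P − M| = 29.10.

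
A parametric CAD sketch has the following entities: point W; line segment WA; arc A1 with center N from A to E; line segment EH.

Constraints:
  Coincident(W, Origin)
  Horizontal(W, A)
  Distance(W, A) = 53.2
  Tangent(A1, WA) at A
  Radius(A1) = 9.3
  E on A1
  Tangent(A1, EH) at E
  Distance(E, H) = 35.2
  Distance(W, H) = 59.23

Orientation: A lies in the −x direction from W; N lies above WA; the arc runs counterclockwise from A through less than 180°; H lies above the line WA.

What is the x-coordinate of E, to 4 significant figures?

-43.95

Checks: W.y = 0.00, A.y = 0.00 ✓; |NE| = 9.300 ✓; ∠(NE, EH) = 90.00° ✓; |EH| = 35.20 ✓; |WH| = 59.23 ✓.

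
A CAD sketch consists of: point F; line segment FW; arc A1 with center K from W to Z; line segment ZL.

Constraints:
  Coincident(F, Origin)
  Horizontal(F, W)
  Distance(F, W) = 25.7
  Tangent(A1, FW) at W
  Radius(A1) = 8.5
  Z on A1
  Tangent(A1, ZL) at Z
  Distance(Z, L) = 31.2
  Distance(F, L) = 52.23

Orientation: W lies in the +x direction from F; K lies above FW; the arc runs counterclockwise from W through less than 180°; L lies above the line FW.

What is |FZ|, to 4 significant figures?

35.26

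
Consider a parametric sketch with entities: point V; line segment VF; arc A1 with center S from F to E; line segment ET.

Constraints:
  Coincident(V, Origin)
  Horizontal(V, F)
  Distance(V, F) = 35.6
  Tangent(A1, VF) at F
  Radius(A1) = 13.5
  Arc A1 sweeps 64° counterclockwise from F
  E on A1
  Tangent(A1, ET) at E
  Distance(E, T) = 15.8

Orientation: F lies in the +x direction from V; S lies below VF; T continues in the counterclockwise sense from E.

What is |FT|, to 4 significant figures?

28.94

On A1, F sits at bearing 90° from S; a 64° counterclockwise sweep puts E at bearing 154°, so E = S + 13.5·(cos 154°, sin 154°) = (23.47, -7.582). The tangent condition forces SE to be normal to ET, so ET runs along (−sin 154°, cos 154°); with |ET| = 15.8, T = (16.54, -21.78). Then |FT| = |T − F| = 28.94.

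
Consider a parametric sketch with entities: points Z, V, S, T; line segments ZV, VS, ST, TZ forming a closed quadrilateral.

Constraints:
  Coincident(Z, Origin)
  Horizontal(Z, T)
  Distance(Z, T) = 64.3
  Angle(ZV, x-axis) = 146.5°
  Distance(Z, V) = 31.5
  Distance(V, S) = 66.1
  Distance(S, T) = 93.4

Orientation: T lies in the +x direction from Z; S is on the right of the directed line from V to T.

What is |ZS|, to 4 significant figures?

50.46

Z is at the origin; Z and T share the same y with |ZT| = 64.3 and T in +x, so T = (64.3, 0). ZV runs at 146.5° with |ZV| = 31.5, so V = (-26.27, 17.39). S is determined by |VS| = 66.1 and |ST| = 93.4 together: it lies at the intersection of circle(V, 66.1) and circle(T, 93.4). With |VT| = 92.22, the foot of the radical line on VT is 22.50 from V and the perpendicular offset is √(66.1² − 22.50²) = 62.15. Taking the right-of-VT solution: S = (-15.89, -47.89).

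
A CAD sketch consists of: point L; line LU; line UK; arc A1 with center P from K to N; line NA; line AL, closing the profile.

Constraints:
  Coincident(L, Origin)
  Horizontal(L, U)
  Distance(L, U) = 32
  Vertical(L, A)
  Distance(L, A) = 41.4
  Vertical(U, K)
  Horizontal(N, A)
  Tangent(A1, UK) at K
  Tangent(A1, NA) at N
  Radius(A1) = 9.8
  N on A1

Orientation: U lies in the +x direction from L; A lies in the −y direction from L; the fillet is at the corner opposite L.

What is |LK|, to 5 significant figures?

44.973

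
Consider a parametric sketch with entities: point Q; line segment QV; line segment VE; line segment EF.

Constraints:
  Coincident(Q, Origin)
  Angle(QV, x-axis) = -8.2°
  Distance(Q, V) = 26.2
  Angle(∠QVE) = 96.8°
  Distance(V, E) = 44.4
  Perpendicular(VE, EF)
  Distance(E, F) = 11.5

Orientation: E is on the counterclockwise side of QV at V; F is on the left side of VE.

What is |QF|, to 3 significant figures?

49.7

Q is at the origin; QV runs at -8.2° with length 26.2, so V = 26.2·(cos -8.2°, sin -8.2°) = (25.9, -3.74). ∠QVE = 96.8°, so VE runs at -8.2° + (180° − 96.8°) = 75.0° from the x-axis; with |VE| = 44.4, E = V + 44.4·(cos 75.0°, sin 75.0°) = (37.4, 39.2). VE ⟂ EF; with |EF| = 11.5 on the left of VE, F = E + 11.5·(-0.966, 0.259) = (26.3, 42.1). Then |QF| = |F − Q| = 49.7.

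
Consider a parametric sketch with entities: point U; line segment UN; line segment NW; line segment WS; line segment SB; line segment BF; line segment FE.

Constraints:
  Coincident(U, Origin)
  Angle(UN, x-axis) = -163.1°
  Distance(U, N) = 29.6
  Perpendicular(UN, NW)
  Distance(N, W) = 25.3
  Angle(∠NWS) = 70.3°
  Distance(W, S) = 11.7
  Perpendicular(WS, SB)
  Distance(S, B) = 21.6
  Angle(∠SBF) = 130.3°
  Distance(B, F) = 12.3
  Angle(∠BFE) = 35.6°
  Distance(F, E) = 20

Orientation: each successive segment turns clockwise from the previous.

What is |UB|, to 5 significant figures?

25.886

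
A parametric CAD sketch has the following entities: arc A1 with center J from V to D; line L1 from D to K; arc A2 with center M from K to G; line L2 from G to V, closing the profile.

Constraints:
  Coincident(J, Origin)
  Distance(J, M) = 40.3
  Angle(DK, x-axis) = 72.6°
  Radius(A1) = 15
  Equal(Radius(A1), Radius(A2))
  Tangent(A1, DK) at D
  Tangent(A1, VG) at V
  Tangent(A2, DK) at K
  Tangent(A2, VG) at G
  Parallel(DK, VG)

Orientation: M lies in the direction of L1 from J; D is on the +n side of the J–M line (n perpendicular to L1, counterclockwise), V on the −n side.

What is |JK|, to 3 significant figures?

43.0

The slot axis is L1's direction at 72.6°, so u = (cos 72.6°, sin 72.6°) = (0.299, 0.954) and n = (−sin 72.6°, cos 72.6°) = (-0.954, 0.299). J is at the origin and M lies 40.3 along u from J, so M = 40.3·u = (12.1, 38.5). Tangency of A1 to both parallel lines with radius 15.0 puts D and V at J ± 15.0·n: D = (-14.3, 4.49), V = (14.3, -4.49). Equal radii place K and G the same way about M: K = M + 15.0·n = (-2.26, 42.9), G = M − 15.0·n = (26.4, 34.0). Then |JK| = |K − J| = 43.0.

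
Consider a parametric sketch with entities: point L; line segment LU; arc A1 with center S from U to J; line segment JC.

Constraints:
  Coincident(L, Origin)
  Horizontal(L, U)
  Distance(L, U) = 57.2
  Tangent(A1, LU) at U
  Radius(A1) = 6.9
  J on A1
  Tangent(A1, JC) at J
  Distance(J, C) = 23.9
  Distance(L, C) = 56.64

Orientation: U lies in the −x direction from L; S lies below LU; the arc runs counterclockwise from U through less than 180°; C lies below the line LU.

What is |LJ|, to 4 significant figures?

63.64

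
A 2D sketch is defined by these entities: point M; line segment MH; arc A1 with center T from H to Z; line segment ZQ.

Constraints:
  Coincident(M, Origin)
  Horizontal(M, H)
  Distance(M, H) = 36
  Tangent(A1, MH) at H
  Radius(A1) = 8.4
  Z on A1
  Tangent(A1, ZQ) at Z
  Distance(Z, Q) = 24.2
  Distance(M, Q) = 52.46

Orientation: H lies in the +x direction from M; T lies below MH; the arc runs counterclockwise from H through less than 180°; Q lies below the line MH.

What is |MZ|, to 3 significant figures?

31.2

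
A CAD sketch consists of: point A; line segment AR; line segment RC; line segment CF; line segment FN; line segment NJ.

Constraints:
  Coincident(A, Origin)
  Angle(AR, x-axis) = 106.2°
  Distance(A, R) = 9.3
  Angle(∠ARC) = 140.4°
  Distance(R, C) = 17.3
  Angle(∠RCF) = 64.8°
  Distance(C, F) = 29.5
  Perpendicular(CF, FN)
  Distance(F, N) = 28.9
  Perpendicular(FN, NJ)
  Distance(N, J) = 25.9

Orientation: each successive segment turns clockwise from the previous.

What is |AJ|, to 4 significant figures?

15.32

CF is perpendicular to FN, so FN runs at -138.6°; with |FN| = 28.9, N = (2.107, -16.43). FN is perpendicular to NJ, so NJ runs at 131.4°; with |NJ| = 25.9, J = (-15.02, 2.996). Then |AJ| = |J − A| = 15.32.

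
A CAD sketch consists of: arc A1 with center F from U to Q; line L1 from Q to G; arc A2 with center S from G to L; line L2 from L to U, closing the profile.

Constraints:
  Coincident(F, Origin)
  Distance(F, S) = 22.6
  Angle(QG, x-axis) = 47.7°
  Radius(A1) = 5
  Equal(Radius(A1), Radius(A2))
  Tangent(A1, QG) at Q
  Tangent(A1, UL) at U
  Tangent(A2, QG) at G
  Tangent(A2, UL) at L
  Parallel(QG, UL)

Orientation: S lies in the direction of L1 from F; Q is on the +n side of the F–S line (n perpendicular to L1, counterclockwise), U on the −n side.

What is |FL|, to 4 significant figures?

23.15

The slot axis is L1's direction at 47.7°, so u = (cos 47.7°, sin 47.7°) = (0.6730, 0.7396) and n = (−sin 47.7°, cos 47.7°) = (-0.7396, 0.6730). F is at the origin and S lies 22.6 along u from F, so S = 22.6·u = (15.21, 16.72). Tangency of A1 to both parallel lines with radius 5.0 puts Q and U at F ± 5.0·n: Q = (-3.698, 3.365), U = (3.698, -3.365). Equal radii place G and L the same way about S: G = S + 5.0·n = (11.51, 20.08), L = S − 5.0·n = (18.91, 13.35). Then |FL| = |L − F| = 23.15.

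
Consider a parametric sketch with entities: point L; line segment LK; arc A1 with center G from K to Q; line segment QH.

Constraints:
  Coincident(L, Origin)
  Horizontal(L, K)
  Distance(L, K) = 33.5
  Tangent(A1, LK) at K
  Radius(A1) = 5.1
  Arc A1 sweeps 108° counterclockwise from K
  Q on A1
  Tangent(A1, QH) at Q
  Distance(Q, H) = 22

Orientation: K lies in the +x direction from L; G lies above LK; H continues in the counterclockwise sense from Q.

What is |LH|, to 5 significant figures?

41.920

L is at the origin; L and K share the same y with |LK| = 33.5 and K on the +x side, so K = (33.500, 0.0000). Tangency of A1 to LK means the radius GK is perpendicular to LK, so G = K + (0, 5.1) = (33.500, 5.1000). On A1, K sits at bearing -90° from G; a 108° counterclockwise sweep puts Q at bearing 18°, so Q = G + 5.1·(cos 18°, sin 18°) = (38.350, 6.6760). A1 meets QH tangentially, so GQ is at right angles to QH, so QH runs along (−sin 18°, cos 18°); with |QH| = 22.0, H = (31.552, 27.599). Then |LH| = |H − L| = 41.920.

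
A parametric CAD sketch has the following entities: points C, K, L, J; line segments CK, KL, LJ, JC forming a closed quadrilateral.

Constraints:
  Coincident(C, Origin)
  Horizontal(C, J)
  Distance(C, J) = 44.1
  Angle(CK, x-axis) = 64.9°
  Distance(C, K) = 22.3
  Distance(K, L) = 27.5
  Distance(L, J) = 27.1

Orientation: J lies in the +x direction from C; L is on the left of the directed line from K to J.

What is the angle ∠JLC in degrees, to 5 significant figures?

71.081°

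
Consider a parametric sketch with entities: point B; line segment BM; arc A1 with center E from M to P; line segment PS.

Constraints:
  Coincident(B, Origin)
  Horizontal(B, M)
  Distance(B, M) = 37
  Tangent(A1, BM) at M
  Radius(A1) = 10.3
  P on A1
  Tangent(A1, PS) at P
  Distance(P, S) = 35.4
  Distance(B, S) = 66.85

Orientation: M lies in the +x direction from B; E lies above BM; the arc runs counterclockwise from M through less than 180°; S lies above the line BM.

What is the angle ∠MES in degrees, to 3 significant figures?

160°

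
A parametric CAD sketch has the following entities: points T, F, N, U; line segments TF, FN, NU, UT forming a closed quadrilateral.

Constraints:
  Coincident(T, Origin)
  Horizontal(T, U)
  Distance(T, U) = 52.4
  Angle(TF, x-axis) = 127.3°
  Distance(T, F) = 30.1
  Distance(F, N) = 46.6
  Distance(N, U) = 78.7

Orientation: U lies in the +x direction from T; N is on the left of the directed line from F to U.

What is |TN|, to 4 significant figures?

63.96

T is at the origin; T and U share the same y with |TU| = 52.4 and U in +x, so U = (52.4, 0). TF runs at 127.3° with |TF| = 30.1, so F = (-18.24, 23.94). N is determined by |FN| = 46.6 and |NU| = 78.7 together: it lies at the intersection of circle(F, 46.6) and circle(U, 78.7). With |FU| = 74.59, the foot of the radical line on FU is 10.33 from F and the perpendicular offset is √(46.6² − 10.33²) = 45.44. Taking the left-of-FU solution: N = (6.131, 63.66).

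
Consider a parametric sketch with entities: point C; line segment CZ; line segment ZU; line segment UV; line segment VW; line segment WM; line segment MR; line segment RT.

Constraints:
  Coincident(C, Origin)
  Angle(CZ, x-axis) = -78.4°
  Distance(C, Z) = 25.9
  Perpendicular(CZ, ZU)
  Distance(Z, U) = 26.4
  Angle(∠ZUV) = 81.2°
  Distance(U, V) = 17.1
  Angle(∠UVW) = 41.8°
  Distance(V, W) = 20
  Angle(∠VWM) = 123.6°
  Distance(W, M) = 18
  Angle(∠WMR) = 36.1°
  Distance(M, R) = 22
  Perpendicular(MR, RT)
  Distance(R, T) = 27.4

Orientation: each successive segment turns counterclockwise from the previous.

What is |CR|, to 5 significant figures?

32.447

C is at the origin; CZ runs at -78.4° with length 25.9, so Z = (5.2079, -25.371). CZ ⟂ ZU, so ZU runs at 11.600°; with |ZU| = 26.4, U = (31.069, -20.063). ∠ZUV = 81.2° gives UV at 110.40° from the x-axis; with |UV| = 17.1, V = (25.108, -4.0350). ∠UVW = 41.8° gives VW at -111.40° from the x-axis; with |VW| = 20.0, W = (17.811, -22.656). ∠VWM = 123.6° gives WM at -55.000° from the x-axis; with |WM| = 18.0, M = (28.135, -37.401). ∠WMR = 36.1° gives MR at 88.900° from the x-axis; with |MR| = 22.0, R = (28.557, -15.405). Then |CR| = |R − C| = 32.447.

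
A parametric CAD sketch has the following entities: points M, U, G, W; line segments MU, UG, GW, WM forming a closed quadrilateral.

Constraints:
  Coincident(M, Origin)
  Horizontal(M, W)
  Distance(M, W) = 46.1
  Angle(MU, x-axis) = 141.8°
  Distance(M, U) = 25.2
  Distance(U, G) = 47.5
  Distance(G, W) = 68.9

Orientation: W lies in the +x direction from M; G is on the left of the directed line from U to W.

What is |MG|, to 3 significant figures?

56.0

Checks: |UG| = 47.50 ✓; |GW| = 68.90 ✓.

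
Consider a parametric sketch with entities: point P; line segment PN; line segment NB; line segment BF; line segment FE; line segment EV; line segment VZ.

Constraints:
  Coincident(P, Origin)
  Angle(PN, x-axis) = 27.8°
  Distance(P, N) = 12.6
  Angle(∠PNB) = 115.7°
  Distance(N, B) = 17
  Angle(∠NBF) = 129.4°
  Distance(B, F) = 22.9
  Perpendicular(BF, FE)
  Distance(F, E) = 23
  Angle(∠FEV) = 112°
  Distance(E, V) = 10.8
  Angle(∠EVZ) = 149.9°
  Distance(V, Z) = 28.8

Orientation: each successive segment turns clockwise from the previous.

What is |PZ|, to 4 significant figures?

10.26

P is at the origin; PN runs at 27.8° with length 12.6, so N = (11.15, 5.876). ∠PNB = 115.7° gives NB at -36.50° from the x-axis; with |NB| = 17.0, B = (24.81, -4.236). ∠NBF = 129.4° gives BF at -87.10° from the x-axis; with |BF| = 22.9, F = (25.97, -27.11). BF is perpendicular to FE, so FE runs at -177.1°; with |FE| = 23.0, E = (2.999, -28.27). ∠FEV = 112.0° gives EV at 114.9° from the x-axis; with |EV| = 10.8, V = (-1.548, -18.47). ∠EVZ = 149.9° gives VZ at 84.80° from the x-axis; with |VZ| = 28.8, Z = (1.062, 10.21). Then |PZ| = |Z − P| = 10.26.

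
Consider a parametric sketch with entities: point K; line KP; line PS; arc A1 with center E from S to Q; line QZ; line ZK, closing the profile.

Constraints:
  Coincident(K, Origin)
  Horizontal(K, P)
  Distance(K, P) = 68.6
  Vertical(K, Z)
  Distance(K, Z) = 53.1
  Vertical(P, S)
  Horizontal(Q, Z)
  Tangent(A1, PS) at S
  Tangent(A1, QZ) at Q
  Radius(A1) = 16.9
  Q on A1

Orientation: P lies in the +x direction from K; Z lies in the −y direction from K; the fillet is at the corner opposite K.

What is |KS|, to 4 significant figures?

77.57

K is at the origin; K and P share the same y with |KP| = 68.6 and P on the +x side, so P = (68.60, 0.000). KZ is vertical with |KZ| = 53.1 and Z on the −y side, so Z = (0.000, -53.10). The virtual corner opposite K is at (68.60, -53.10). A1 meets PS tangentially, so ES is at right angles to PS and tangency of A1 to QZ means the radius EQ is perpendicular to QZ, with radius 16.9, so the center E sits 16.9 in from both sides at E = (51.70, -36.20). That places the tangent points at S = (68.60, -36.20) on PS and Q = (51.70, -53.10) on QZ. Then |KS| = |S − K| = 77.57.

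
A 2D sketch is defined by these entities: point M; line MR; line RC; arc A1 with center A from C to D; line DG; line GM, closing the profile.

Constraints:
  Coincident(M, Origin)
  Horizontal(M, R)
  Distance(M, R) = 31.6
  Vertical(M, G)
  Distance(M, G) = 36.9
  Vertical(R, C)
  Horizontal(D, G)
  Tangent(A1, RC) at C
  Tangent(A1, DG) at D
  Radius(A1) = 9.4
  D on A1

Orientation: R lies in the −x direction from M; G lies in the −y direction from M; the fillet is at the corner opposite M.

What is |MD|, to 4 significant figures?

43.06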